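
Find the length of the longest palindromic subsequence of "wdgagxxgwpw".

One longest palindromic subsequence is wgxxgw (positions 1,5,6,7,8,11); it reads the same forward and backward, and the interval DP gives dp[1][11] = 6.

6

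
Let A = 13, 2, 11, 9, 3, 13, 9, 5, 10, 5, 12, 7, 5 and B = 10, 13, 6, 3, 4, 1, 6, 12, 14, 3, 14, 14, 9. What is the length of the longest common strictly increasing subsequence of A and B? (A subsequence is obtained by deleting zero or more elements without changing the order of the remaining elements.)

2

For each value that appears in both, track the longest common increasing run ending there.
The best achievable length is 2; one witness is 10, 12 (A-positions 9,11, B-positions 1,8).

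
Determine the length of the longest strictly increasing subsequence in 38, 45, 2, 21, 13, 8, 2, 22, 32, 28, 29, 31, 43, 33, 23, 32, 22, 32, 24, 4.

Let dp[i] be the longest increasing subsequence ending at position i. Then dp = [1, 2, 1, 2, 2, 2, 1, 3, 4, 4, 5, 6, 7, 7, 4, 7, 3, 7, 5, 2].
The maximum is 7; one witness is 2, 21, 22, 28, 29, 31, 43 at positions 3,4,8,10,11,12,13.

7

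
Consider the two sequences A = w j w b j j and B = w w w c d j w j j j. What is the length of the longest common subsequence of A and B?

5

Backtracking the LCS table gives one alignment: w (A1,B3) → j (A2,B6) → w (A3,B7) → j (A5,B9) → j (A6,B10).
So the longest common subsequence has length 5.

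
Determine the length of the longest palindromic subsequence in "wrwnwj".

One longest palindromic subsequence is wnw (positions 3,4,5); it reads the same forward and backward, and the interval DP gives dp[1][6] = 3.

3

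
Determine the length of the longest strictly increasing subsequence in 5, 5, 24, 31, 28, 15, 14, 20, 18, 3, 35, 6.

4

Let dp[i] be the longest increasing subsequence ending at position i. Then dp = [1, 1, 2, 3, 3, 2, 2, 3, 3, 1, 4, 2].
The maximum is 4; one witness is 5, 24, 31, 35 at positions 1,3,4,11.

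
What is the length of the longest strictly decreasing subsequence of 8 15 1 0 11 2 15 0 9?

Let dp[i] be the longest decreasing subsequence ending at position i. Then dp = [1, 1, 2, 3, 2, 3, 1, 4, 3].
The maximum is 4; one witness is 15, 11, 2, 0 at positions 2,5,6,8.

4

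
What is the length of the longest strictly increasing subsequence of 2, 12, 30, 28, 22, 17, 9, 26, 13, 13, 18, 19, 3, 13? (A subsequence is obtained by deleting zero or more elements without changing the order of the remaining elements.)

Scanning left to right, the best length ending at each element is: 2→1, 12→2, 30→3, 28→3, 22→3, 17→3, 9→2, 26→4, 13→3, 13→3, 18→4, 19→5, 3→2, 13→3.
So the longest increasing subsequence has length 5, e.g. 2, 12, 17, 18, 19.

5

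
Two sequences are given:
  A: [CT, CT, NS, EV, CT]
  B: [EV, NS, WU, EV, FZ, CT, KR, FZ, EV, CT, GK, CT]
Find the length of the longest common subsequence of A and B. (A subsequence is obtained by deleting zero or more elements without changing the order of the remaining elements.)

A longest common subsequence is CT, CT, CT (length 3); the LCS DP confirms no longer common subsequence exists.

3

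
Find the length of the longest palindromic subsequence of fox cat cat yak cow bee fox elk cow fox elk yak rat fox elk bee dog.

7

One longest palindromic subsequence is bee elk fox rat fox elk bee (positions 6,8,10,13,14,15,16); it reads the same forward and backward, and the interval DP gives dp[1][17] = 7.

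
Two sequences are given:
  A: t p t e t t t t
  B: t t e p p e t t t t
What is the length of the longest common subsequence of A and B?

7

Backtracking the LCS table gives one alignment: t (A1,B2) → p (A2,B5) → e (A4,B6) → t (A5,B7) → t (A6,B8) → t (A7,B9) → t (A8,B10).
So the longest common subsequence has length 7.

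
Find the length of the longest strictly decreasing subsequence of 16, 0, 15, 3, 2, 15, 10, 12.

Let dp[i] be the longest decreasing subsequence ending at position i. Then dp = [1, 2, 2, 3, 4, 2, 3, 3].
The maximum is 4; one witness is 16, 15, 3, 2 at positions 1,3,4,5.

4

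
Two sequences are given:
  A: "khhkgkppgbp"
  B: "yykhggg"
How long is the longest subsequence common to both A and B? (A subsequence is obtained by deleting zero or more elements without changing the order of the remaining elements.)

A longest common subsequence is khgg (length 4); the LCS DP confirms no longer common subsequence exists.

4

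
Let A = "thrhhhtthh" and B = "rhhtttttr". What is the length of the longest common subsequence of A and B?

A longest common subsequence is rhhtt (length 5); the LCS DP confirms no longer common subsequence exists.

5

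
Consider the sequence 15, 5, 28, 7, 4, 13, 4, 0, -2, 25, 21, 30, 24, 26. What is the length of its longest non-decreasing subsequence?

One longest non-decreasing subsequence is 5, 7, 13, 21, 24, 26 (positions 2,4,6,11,13,14), of length 6; no longer one exists.

6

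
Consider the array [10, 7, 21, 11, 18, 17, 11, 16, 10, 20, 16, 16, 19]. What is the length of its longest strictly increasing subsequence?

One longest increasing subsequence is 10, 11, 18, 20 (positions 1,4,5,10), of length 4; no longer one exists.

4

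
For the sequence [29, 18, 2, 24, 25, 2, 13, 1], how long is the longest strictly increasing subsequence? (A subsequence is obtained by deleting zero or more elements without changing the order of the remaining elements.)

Let dp[i] be the longest increasing subsequence ending at position i. Then dp = [1, 1, 1, 2, 3, 1, 2, 1].
The maximum is 3; one witness is 18, 24, 25 at positions 2,4,5.

3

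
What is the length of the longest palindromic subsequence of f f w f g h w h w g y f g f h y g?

Using dp[i][j] = 2 + dp[i+1][j−1] if the ends match, else max(dp[i+1][j], dp[i][j−1]):
dp[1][17] = 9. A witness is ffgwhwgff at positions 2,4,5,7,8,9,10,12,14.

9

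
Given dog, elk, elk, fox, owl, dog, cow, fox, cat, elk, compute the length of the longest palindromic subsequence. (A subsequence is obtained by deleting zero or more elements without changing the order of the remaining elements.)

5

One longest palindromic subsequence is elk fox cow fox elk (positions 2,4,7,8,10); it reads the same forward and backward, and the interval DP gives dp[1][10] = 5.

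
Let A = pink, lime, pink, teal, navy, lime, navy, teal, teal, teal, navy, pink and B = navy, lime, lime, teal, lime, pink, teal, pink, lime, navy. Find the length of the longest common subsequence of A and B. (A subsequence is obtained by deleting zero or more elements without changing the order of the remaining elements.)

5

Backtracking the LCS table gives one alignment: lime (A2,B5) → pink (A3,B6) → teal (A4,B7) → lime (A6,B9) → navy (A11,B10).
So the longest common subsequence has length 5.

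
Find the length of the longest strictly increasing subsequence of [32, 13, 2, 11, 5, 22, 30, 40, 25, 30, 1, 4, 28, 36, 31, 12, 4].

6

One longest increasing subsequence is 2, 11, 22, 25, 30, 36 (positions 3,4,6,9,10,14), of length 6; no longer one exists.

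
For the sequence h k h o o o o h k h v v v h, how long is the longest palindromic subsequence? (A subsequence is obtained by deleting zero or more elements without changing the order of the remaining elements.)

Using dp[i][j] = 2 + dp[i+1][j−1] if the ends match, else max(dp[i+1][j], dp[i][j−1]):
dp[1][14] = 10. A witness is hkhoooohkh at positions 1,2,3,4,5,6,7,8,9,14.

10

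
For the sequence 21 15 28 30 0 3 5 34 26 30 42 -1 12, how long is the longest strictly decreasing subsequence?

Scanning left to right, the best length ending at each element is: 21→1, 15→2, 28→1, 30→1, 0→3, 3→3, 5→3, 34→1, 26→2, 30→2, 42→1, -1→4, 12→3.
So the longest decreasing subsequence has length 4, e.g. 21, 15, 0, -1.

4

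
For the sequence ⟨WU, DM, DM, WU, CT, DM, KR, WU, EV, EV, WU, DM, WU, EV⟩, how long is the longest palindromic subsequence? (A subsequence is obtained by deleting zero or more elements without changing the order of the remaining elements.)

8

One longest palindromic subsequence is WU DM WU EV EV WU DM WU (positions 4,6,8,9,10,11,12,13); it reads the same forward and backward, and the interval DP gives dp[1][14] = 8.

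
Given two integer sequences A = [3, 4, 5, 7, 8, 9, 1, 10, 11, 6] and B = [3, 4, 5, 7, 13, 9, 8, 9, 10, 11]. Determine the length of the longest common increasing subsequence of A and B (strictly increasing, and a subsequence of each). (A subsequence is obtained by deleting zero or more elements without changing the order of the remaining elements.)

8

A longest common strictly increasing subsequence is 3, 4, 5, 7, 8, 9, 10, 11 (length 8); it appears in order in both A and B, and no longer such subsequence exists.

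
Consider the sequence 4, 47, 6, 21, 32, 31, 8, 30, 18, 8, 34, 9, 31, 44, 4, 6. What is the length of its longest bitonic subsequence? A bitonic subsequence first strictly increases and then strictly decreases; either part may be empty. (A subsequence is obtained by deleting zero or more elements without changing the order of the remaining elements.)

One longest bitonic subsequence is 4, 6, 21, 32, 31, 30, 18, 9, 6 (positions 1,3,4,5,6,8,9,12,16): it rises to 32 then falls. Length 9 is optimal.

9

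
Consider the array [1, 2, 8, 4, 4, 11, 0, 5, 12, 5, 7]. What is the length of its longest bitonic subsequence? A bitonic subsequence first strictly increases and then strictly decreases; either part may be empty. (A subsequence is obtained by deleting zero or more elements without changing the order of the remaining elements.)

6

One longest bitonic subsequence is 1, 2, 8, 11, 12, 7 (positions 1,2,3,6,9,11): it rises to 12 then falls. Length 6 is optimal.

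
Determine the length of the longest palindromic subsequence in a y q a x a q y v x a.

9

One longest palindromic subsequence is ayqaxaqya (positions 1,2,3,4,5,6,7,8,11); it reads the same forward and backward, and the interval DP gives dp[1][11] = 9.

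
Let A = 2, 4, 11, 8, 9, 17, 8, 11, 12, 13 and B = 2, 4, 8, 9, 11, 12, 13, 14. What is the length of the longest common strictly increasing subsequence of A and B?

For each value that appears in both, track the longest common increasing run ending there.
The best achievable length is 7; one witness is 2, 4, 8, 9, 11, 12, 13 (A-positions 1,2,4,5,8,9,10, B-positions 1,2,3,4,5,6,7).

7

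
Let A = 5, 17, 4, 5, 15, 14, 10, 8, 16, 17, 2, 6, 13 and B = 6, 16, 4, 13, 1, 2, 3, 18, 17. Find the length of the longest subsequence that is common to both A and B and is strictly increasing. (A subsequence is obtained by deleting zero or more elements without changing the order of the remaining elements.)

For each value that appears in both, track the longest common increasing run ending there.
The best achievable length is 2; one witness is 6, 13 (A-positions 12,13, B-positions 1,4).

2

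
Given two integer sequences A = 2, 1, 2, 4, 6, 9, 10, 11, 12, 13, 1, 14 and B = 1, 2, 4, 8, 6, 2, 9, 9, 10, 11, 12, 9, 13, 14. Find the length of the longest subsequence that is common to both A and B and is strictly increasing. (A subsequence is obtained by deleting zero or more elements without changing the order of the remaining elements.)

10

For each value that appears in both, track the longest common increasing run ending there.
The best achievable length is 10; one witness is 1, 2, 4, 6, 9, 10, 11, 12, 13, 14 (A-positions 2,3,4,5,6,7,8,9,10,12, B-positions 1,2,3,5,7,9,10,11,13,14).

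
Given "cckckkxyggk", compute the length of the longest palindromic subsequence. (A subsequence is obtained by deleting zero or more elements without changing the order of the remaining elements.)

One longest palindromic subsequence is kggk (positions 3,9,10,11); it reads the same forward and backward, and the interval DP gives dp[1][11] = 4.

4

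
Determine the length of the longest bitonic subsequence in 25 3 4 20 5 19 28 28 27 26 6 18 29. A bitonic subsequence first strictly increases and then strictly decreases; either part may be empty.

8

Let inc[i] be the LIS ending at i and dec[i] the longest strictly decreasing subsequence starting at i. inc = [1, 1, 2, 3, 3, 4, 5, 5, 5, 5, 4, 5, 6], dec = [4, 1, 1, 3, 1, 2, 4, 4, 3, 2, 1, 1, 1].
max_i inc[i]+dec[i]−1 = 8, with one witness 3, 4, 5, 19, 28, 27, 26, 18.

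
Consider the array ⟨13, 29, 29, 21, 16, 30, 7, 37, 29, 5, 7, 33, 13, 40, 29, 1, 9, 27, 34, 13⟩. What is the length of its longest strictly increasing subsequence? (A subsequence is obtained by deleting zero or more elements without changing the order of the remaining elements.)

5

Scanning left to right, the best length ending at each element is: 13→1, 29→2, 29→2, 21→2, 16→2, 30→3, 7→1, 37→4, 29→3, 5→1, 7→2, 33→4, 13→3, 40→5, 29→4, 1→1, 9→3, 27→4, 34→5, 13→4.
So the longest increasing subsequence has length 5, e.g. 13, 29, 30, 37, 40.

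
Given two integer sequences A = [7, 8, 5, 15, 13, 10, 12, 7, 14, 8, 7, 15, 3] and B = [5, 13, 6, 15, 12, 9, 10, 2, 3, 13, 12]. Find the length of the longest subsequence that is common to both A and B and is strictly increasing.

3

A longest common strictly increasing subsequence is 5, 13, 15 (length 3); it appears in order in both A and B, and no longer such subsequence exists.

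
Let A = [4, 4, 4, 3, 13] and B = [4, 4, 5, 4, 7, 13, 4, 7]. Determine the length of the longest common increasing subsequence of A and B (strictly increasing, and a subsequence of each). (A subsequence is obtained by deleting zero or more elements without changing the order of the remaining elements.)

For each value that appears in both, track the longest common increasing run ending there.
The best achievable length is 2; one witness is 4, 13 (A-positions 1,5, B-positions 1,6).

2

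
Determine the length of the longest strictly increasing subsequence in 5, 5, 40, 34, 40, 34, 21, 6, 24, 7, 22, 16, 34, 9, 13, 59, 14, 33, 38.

Let dp[i] be the longest increasing subsequence ending at position i. Then dp = [1, 1, 2, 2, 3, 2, 2, 2, 3, 3, 4, 4, 5, 4, 5, 6, 6, 7, 8].
The maximum is 8; one witness is 5, 6, 7, 9, 13, 14, 33, 38 at positions 1,8,10,14,15,17,18,19.

8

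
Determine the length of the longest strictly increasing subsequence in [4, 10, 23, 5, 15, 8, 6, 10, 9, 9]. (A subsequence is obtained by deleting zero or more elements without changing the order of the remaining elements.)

4

Let dp[i] be the longest increasing subsequence ending at position i. Then dp = [1, 2, 3, 2, 3, 3, 3, 4, 4, 4].
The maximum is 4; one witness is 4, 5, 8, 10 at positions 1,4,6,8.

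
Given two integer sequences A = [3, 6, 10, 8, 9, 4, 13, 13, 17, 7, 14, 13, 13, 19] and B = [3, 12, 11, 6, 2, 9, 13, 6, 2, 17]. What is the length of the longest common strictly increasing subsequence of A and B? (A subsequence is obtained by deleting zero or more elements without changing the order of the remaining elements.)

For each value that appears in both, track the longest common increasing run ending there.
The best achievable length is 5; one witness is 3, 6, 9, 13, 17 (A-positions 1,2,5,7,9, B-positions 1,4,6,7,10).

5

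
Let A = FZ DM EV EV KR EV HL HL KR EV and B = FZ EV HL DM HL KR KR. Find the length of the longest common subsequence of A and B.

Backtracking the LCS table gives one alignment: FZ (A1,B1) → EV (A6,B2) → HL (A7,B3) → HL (A8,B5) → KR (A9,B7).
So the longest common subsequence has length 5.

5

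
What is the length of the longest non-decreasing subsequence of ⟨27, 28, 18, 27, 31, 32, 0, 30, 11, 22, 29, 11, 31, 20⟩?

5

One longest non-decreasing subsequence is 0, 11, 22, 29, 31 (positions 7,9,10,11,13), of length 5; no longer one exists.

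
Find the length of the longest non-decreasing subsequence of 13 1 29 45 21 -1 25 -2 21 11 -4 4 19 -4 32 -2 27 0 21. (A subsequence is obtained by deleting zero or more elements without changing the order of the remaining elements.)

5

Let dp[i] be the longest non-decreasing subsequence ending at position i. Then dp = [1, 1, 2, 3, 2, 1, 3, 1, 3, 2, 1, 2, 3, 2, 4, 3, 4, 4, 5].
The maximum is 5; one witness is -4, -4, -2, 0, 21 at positions 11,14,16,18,19.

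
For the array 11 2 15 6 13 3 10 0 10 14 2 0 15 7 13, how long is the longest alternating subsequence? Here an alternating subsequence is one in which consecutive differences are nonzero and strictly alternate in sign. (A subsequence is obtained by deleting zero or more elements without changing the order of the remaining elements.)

Track the best alternating length ending on an up-step vs a down-step at each position: up/down = 1/1, 1/2, 3/1, 3/4, 5/4, 3/6, 7/6, 1/8, 9/6, 9/4, 9/10, 1/10, 11/1, 11/12, 13/12.
The maximum over both is 13; one such subsequence is 11, 2, 15, 6, 13, 3, 10, 0, 10, 2, 15, 7, 13.

13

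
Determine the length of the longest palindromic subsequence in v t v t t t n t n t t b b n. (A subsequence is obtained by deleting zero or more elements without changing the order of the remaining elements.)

Using dp[i][j] = 2 + dp[i+1][j−1] if the ends match, else max(dp[i+1][j], dp[i][j−1]):
dp[1][14] = 7. A witness is ttntntt at positions 5,6,7,8,9,10,11.

7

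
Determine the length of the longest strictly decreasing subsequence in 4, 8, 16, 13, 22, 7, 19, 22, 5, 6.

4

Let dp[i] be the longest decreasing subsequence ending at position i. Then dp = [1, 1, 1, 2, 1, 3, 2, 1, 4, 4].
The maximum is 4; one witness is 16, 13, 7, 5 at positions 3,4,6,9.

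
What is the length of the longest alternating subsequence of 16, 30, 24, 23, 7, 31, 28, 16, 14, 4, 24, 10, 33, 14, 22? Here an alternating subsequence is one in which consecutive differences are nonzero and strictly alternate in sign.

10

A longest alternating subsequence is 16, 30, 24, 31, 16, 24, 10, 33, 14, 22 (positions 1,2,3,6,8,11,12,13,14,15); its 9 consecutive differences strictly alternate in sign, and length 10 is optimal.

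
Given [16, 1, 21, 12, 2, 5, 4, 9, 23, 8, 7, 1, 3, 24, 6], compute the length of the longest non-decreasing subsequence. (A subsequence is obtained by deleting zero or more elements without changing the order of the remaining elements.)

6

One longest non-decreasing subsequence is 1, 2, 5, 9, 23, 24 (positions 2,5,6,8,9,14), of length 6; no longer one exists.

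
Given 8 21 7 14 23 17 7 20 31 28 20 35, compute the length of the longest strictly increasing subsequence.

6

Let dp[i] be the longest increasing subsequence ending at position i. Then dp = [1, 2, 1, 2, 3, 3, 1, 4, 5, 5, 4, 6].
The maximum is 6; one witness is 8, 14, 17, 20, 31, 35 at positions 1,4,6,8,9,12.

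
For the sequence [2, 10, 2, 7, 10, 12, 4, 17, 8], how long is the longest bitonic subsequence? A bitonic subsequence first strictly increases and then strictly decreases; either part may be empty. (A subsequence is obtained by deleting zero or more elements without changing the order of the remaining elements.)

6

Let inc[i] be the LIS ending at i and dec[i] the longest strictly decreasing subsequence starting at i. inc = [1, 2, 1, 2, 3, 4, 2, 5, 3], dec = [1, 3, 1, 2, 2, 2, 1, 2, 1].
max_i inc[i]+dec[i]−1 = 6, with one witness 2, 7, 10, 12, 17, 8.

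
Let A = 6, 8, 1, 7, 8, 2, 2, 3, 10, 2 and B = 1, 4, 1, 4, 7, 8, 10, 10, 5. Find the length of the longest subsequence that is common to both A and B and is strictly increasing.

For each value that appears in both, track the longest common increasing run ending there.
The best achievable length is 4; one witness is 1, 7, 8, 10 (A-positions 3,4,5,9, B-positions 1,5,6,7).

4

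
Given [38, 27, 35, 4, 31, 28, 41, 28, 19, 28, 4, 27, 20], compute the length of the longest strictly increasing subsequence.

3

Let dp[i] be the longest increasing subsequence ending at position i. Then dp = [1, 1, 2, 1, 2, 2, 3, 2, 2, 3, 1, 3, 3].
The maximum is 3; one witness is 27, 35, 41 at positions 2,3,7.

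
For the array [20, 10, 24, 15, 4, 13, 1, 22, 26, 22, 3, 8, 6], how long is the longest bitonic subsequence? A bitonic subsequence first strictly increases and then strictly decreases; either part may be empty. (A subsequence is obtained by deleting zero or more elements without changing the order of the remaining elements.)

One longest bitonic subsequence is 10, 15, 22, 26, 22, 8, 6 (positions 2,4,8,9,10,12,13): it rises to 26 then falls. Length 7 is optimal.

7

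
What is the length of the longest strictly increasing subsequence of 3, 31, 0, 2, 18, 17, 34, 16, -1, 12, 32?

Let dp[i] be the longest increasing subsequence ending at position i. Then dp = [1, 2, 1, 2, 3, 3, 4, 3, 1, 3, 4].
The maximum is 4; one witness is 0, 2, 18, 34 at positions 3,4,5,7.

4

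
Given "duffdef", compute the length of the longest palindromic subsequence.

4

Using dp[i][j] = 2 + dp[i+1][j−1] if the ends match, else max(dp[i+1][j], dp[i][j−1]):
dp[1][7] = 4. A witness is dffd at positions 1,3,4,5.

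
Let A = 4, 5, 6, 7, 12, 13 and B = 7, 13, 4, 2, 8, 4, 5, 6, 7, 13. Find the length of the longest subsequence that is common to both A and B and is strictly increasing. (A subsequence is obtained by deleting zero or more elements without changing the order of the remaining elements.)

5

A longest common strictly increasing subsequence is 4, 5, 6, 7, 13 (length 5); it appears in order in both A and B, and no longer such subsequence exists.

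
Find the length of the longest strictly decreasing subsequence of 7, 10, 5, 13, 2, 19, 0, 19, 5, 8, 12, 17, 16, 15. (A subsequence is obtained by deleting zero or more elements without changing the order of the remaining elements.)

4

Let dp[i] be the longest decreasing subsequence ending at position i. Then dp = [1, 1, 2, 1, 3, 1, 4, 1, 2, 2, 2, 2, 3, 4].
The maximum is 4; one witness is 7, 5, 2, 0 at positions 1,3,5,7.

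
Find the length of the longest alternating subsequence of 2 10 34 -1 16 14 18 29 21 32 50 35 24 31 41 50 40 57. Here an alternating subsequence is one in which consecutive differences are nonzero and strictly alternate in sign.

12

Track the best alternating length ending on an up-step vs a down-step at each position: up/down = 1/1, 2/1, 2/1, 1/3, 4/3, 4/5, 6/3, 6/3, 6/7, 8/3, 8/1, 8/9, 8/9, 10/9, 10/9, 10/1, 10/11, 12/1.
The maximum over both is 12; one such subsequence is 2, 10, -1, 16, 14, 29, 21, 50, 35, 41, 40, 57.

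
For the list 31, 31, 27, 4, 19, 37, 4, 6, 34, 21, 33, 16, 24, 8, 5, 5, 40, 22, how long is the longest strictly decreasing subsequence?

Scanning left to right, the best length ending at each element is: 31→1, 31→1, 27→2, 4→3, 19→3, 37→1, 4→4, 6→4, 34→2, 21→3, 33→3, 16→4, 24→4, 8→5, 5→6, 5→6, 40→1, 22→5.
So the longest decreasing subsequence has length 6, e.g. 31, 27, 19, 16, 8, 5.

6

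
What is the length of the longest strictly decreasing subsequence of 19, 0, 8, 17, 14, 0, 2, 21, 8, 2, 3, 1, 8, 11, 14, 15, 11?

Let dp[i] be the longest decreasing subsequence ending at position i. Then dp = [1, 2, 2, 2, 3, 4, 4, 1, 4, 5, 5, 6, 4, 4, 3, 3, 4].
The maximum is 6; one witness is 19, 17, 14, 8, 2, 1 at positions 1,4,5,9,10,12.

6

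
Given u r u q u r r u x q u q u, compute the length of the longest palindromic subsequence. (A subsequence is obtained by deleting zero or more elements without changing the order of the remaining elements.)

10

One longest palindromic subsequence is uuqurruquu (positions 1,3,4,5,6,7,8,10,11,13); it reads the same forward and backward, and the interval DP gives dp[1][13] = 10.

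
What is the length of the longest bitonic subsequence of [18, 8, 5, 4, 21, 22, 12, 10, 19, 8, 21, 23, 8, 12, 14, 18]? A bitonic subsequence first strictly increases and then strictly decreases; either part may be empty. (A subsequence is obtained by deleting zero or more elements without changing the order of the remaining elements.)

One longest bitonic subsequence is 18, 21, 22, 12, 10, 8 (positions 1,5,6,7,8,13): it rises to 22 then falls. Length 6 is optimal.

6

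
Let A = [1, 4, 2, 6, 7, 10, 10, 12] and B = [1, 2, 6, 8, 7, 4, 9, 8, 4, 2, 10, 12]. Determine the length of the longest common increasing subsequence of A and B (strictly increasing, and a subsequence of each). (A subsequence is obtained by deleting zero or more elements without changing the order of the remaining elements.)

6

A longest common strictly increasing subsequence is 1, 2, 6, 7, 10, 12 (length 6); it appears in order in both A and B, and no longer such subsequence exists.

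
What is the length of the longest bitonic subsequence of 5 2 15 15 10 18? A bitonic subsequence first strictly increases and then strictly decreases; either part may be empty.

3

Let inc[i] be the LIS ending at i and dec[i] the longest strictly decreasing subsequence starting at i. inc = [1, 1, 2, 2, 2, 3], dec = [2, 1, 2, 2, 1, 1].
max_i inc[i]+dec[i]−1 = 3, with one witness 5, 15, 10.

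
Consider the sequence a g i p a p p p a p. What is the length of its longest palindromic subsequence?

7

One longest palindromic subsequence is papppap (positions 4,5,6,7,8,9,10); it reads the same forward and backward, and the interval DP gives dp[1][10] = 7.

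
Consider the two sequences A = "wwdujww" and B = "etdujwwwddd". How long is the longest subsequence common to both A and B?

A longest common subsequence is dujww (length 5); the LCS DP confirms no longer common subsequence exists.

5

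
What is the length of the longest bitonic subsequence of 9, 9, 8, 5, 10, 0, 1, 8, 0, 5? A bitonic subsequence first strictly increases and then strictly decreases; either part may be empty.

Let inc[i] be the LIS ending at i and dec[i] the longest strictly decreasing subsequence starting at i. inc = [1, 1, 1, 1, 2, 1, 2, 3, 1, 3], dec = [5, 5, 4, 3, 3, 1, 2, 2, 1, 1].
max_i inc[i]+dec[i]−1 = 5, with one witness 9, 8, 5, 1, 0.

5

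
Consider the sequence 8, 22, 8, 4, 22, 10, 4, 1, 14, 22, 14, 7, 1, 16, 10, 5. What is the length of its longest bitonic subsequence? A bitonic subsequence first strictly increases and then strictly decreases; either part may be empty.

Let inc[i] be the LIS ending at i and dec[i] the longest strictly decreasing subsequence starting at i. inc = [1, 2, 1, 1, 2, 2, 1, 1, 3, 4, 3, 2, 1, 4, 3, 2], dec = [3, 4, 3, 2, 4, 3, 2, 1, 3, 4, 3, 2, 1, 3, 2, 1].
max_i inc[i]+dec[i]−1 = 7, with one witness 8, 10, 14, 22, 16, 10, 5.

7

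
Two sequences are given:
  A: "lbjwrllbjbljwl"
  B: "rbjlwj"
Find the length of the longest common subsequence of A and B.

5

Backtracking the LCS table gives one alignment: r (A5,B1) → b (A8,B2) → j (A9,B3) → l (A11,B4) → j (A12,B6).
So the longest common subsequence has length 5.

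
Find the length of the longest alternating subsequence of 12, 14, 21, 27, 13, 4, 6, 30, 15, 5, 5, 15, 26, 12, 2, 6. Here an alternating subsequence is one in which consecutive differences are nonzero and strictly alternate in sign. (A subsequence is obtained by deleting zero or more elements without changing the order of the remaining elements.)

Track the best alternating length ending on an up-step vs a down-step at each position: up/down = 1/1, 2/1, 2/1, 2/1, 2/3, 1/3, 4/3, 4/1, 4/5, 4/5, 4/5, 6/5, 6/5, 6/7, 1/7, 8/7.
The maximum over both is 8; one such subsequence is 12, 14, 4, 6, 5, 15, 2, 6.

8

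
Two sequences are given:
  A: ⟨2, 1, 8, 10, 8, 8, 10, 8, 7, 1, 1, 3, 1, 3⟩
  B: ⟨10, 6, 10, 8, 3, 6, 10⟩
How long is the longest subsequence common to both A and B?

A longest common subsequence is 10, 10, 8, 3 (length 4); the LCS DP confirms no longer common subsequence exists.

4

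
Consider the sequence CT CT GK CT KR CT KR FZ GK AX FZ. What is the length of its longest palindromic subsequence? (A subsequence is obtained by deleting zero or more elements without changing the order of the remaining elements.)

5

One longest palindromic subsequence is GK KR CT KR GK (positions 3,5,6,7,9); it reads the same forward and backward, and the interval DP gives dp[1][11] = 5.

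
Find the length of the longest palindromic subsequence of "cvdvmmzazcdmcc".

7

One longest palindromic subsequence is cmzazmc (positions 1,6,7,8,9,12,14); it reads the same forward and backward, and the interval DP gives dp[1][14] = 7.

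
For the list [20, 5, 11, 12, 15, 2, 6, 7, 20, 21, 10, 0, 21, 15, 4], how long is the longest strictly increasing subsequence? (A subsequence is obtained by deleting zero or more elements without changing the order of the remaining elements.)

Let dp[i] be the longest increasing subsequence ending at position i. Then dp = [1, 1, 2, 3, 4, 1, 2, 3, 5, 6, 4, 1, 6, 5, 2].
The maximum is 6; one witness is 5, 11, 12, 15, 20, 21 at positions 2,3,4,5,9,10.

6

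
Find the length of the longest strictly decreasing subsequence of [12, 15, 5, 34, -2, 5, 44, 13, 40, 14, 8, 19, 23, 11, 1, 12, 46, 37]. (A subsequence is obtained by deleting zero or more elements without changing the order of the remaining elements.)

Let dp[i] be the longest decreasing subsequence ending at position i. Then dp = [1, 1, 2, 1, 3, 2, 1, 2, 2, 3, 4, 3, 3, 4, 5, 4, 1, 3].
The maximum is 5; one witness is 44, 40, 14, 8, 1 at positions 7,9,10,11,15.

5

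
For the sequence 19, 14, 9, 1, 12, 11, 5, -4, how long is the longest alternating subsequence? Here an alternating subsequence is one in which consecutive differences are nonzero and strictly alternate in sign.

Track the best alternating length ending on an up-step vs a down-step at each position: up/down = 1/1, 1/2, 1/2, 1/2, 3/2, 3/4, 3/4, 1/4.
The maximum over both is 4; one such subsequence is 19, 9, 12, 11.

4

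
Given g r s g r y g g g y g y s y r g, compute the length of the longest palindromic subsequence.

13

Using dp[i][j] = 2 + dp[i+1][j−1] if the ends match, else max(dp[i+1][j], dp[i][j−1]):
dp[1][16] = 13. A witness is grsgygggygsrg at positions 1,2,3,4,6,7,8,9,10,11,13,15,16.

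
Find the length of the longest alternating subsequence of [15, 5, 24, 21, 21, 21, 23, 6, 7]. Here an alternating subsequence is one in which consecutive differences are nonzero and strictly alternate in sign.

A longest alternating subsequence is 15, 5, 24, 21, 23, 6, 7 (positions 1,2,3,4,7,8,9); its 6 consecutive differences strictly alternate in sign, and length 7 is optimal.

7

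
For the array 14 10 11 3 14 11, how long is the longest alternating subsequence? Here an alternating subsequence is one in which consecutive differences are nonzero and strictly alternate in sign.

6

A longest alternating subsequence is 14, 10, 11, 3, 14, 11 (positions 1,2,3,4,5,6); its 5 consecutive differences strictly alternate in sign, and length 6 is optimal.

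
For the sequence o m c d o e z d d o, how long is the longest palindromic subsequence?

One longest palindromic subsequence is odddo (positions 1,4,8,9,10); it reads the same forward and backward, and the interval DP gives dp[1][10] = 5.

5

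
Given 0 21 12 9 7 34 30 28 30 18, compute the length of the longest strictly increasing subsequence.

Let dp[i] be the longest increasing subsequence ending at position i. Then dp = [1, 2, 2, 2, 2, 3, 3, 3, 4, 3].
The maximum is 4; one witness is 0, 21, 28, 30 at positions 1,2,8,9.

4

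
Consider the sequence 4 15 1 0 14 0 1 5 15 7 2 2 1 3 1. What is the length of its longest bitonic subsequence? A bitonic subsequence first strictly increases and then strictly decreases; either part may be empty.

One longest bitonic subsequence is 0, 1, 5, 15, 7, 3, 1 (positions 4,7,8,9,10,14,15): it rises to 15 then falls. Length 7 is optimal.

7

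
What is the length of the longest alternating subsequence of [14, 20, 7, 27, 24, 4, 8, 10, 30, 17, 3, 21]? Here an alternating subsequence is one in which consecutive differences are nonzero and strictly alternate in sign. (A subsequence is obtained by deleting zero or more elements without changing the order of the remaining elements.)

A longest alternating subsequence is 14, 20, 7, 27, 24, 30, 17, 21 (positions 1,2,3,4,5,9,10,12); its 7 consecutive differences strictly alternate in sign, and length 8 is optimal.

8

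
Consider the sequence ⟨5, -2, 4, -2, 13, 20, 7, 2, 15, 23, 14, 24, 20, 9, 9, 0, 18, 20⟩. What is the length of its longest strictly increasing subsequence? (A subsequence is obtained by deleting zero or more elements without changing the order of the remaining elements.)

One longest increasing subsequence is -2, 4, 13, 20, 23, 24 (positions 2,3,5,6,10,12), of length 6; no longer one exists.

6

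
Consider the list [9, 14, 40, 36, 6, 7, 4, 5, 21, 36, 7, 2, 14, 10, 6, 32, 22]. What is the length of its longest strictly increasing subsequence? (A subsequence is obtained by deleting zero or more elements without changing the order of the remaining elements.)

5

One longest increasing subsequence is 4, 5, 7, 14, 32 (positions 7,8,11,13,16), of length 5; no longer one exists.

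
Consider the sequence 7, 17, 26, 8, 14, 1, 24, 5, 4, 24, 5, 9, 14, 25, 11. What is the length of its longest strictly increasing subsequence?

Scanning left to right, the best length ending at each element is: 7→1, 17→2, 26→3, 8→2, 14→3, 1→1, 24→4, 5→2, 4→2, 24→4, 5→3, 9→4, 14→5, 25→6, 11→5.
So the longest increasing subsequence has length 6, e.g. 1, 4, 5, 9, 14, 25.

6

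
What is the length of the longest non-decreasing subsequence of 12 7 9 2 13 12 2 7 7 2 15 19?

Scanning left to right, the best length ending at each element is: 12→1, 7→1, 9→2, 2→1, 13→3, 12→3, 2→2, 7→3, 7→4, 2→3, 15→5, 19→6.
So the longest non-decreasing subsequence has length 6, e.g. 2, 2, 7, 7, 15, 19.

6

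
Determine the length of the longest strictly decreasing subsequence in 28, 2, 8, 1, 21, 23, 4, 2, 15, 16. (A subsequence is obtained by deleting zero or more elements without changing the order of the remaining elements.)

4

Scanning left to right, the best length ending at each element is: 28→1, 2→2, 8→2, 1→3, 21→2, 23→2, 4→3, 2→4, 15→3, 16→3.
So the longest decreasing subsequence has length 4, e.g. 28, 8, 4, 2.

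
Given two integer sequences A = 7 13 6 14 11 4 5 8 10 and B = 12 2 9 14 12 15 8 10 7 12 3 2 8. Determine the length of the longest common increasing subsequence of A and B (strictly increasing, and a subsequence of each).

For each value that appears in both, track the longest common increasing run ending there.
The best achievable length is 2; one witness is 8, 10 (A-positions 8,9, B-positions 7,8).

2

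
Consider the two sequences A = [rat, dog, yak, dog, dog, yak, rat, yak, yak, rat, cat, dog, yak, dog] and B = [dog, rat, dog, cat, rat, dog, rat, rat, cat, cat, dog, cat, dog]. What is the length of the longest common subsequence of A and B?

A longest common subsequence is rat, dog, dog, rat, rat, cat, dog, dog (length 8); the LCS DP confirms no longer common subsequence exists.

8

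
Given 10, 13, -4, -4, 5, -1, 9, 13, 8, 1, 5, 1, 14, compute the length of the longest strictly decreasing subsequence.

5

Let dp[i] be the longest decreasing subsequence ending at position i. Then dp = [1, 1, 2, 2, 2, 3, 2, 1, 3, 4, 4, 5, 1].
The maximum is 5; one witness is 10, 9, 8, 5, 1 at positions 1,7,9,11,12.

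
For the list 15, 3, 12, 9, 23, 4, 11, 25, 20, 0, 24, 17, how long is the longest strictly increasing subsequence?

5

Let dp[i] be the longest increasing subsequence ending at position i. Then dp = [1, 1, 2, 2, 3, 2, 3, 4, 4, 1, 5, 4].
The maximum is 5; one witness is 3, 9, 11, 20, 24 at positions 2,4,7,9,11.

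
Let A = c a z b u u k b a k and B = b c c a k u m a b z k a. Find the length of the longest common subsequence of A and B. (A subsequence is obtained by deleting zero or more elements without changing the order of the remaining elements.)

A longest common subsequence is cazka (length 5); the LCS DP confirms no longer common subsequence exists.

5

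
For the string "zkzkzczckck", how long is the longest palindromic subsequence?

One longest palindromic subsequence is kkczckk (positions 2,4,6,7,8,9,11); it reads the same forward and backward, and the interval DP gives dp[1][11] = 7.

7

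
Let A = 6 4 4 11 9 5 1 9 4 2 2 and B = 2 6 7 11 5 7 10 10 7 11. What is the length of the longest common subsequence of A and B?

Backtracking the LCS table gives one alignment: 6 (A1,B2) → 11 (A4,B4) → 5 (A6,B5).
So the longest common subsequence has length 3.

3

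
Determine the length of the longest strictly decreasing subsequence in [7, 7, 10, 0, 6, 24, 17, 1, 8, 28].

3

Scanning left to right, the best length ending at each element is: 7→1, 7→1, 10→1, 0→2, 6→2, 24→1, 17→2, 1→3, 8→3, 28→1.
So the longest decreasing subsequence has length 3, e.g. 7, 6, 1.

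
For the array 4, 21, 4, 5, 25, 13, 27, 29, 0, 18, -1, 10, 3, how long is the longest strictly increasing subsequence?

5

Let dp[i] be the longest increasing subsequence ending at position i. Then dp = [1, 2, 1, 2, 3, 3, 4, 5, 1, 4, 1, 3, 2].
The maximum is 5; one witness is 4, 21, 25, 27, 29 at positions 1,2,5,7,8.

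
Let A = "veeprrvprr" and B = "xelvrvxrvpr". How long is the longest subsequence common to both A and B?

A longest common subsequence is vrrvpr (length 6); the LCS DP confirms no longer common subsequence exists.

6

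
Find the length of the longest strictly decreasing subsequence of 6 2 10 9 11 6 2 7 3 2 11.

5

Scanning left to right, the best length ending at each element is: 6→1, 2→2, 10→1, 9→2, 11→1, 6→3, 2→4, 7→3, 3→4, 2→5, 11→1.
So the longest decreasing subsequence has length 5, e.g. 10, 9, 6, 3, 2.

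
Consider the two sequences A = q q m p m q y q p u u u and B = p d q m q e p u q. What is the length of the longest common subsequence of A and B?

Backtracking the LCS table gives one alignment: q (A2,B3) → m (A5,B4) → q (A6,B5) → p (A9,B7) → u (A10,B8).
So the longest common subsequence has length 5.

5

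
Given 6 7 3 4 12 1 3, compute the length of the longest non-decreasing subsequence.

Scanning left to right, the best length ending at each element is: 6→1, 7→2, 3→1, 4→2, 12→3, 1→1, 3→2.
So the longest non-decreasing subsequence has length 3, e.g. 6, 7, 12.

3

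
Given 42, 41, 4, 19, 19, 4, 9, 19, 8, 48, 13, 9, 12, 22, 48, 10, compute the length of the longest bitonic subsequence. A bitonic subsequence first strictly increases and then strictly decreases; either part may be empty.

Let inc[i] be the LIS ending at i and dec[i] the longest strictly decreasing subsequence starting at i. inc = [1, 1, 1, 2, 2, 1, 2, 3, 2, 4, 3, 3, 4, 5, 6, 4], dec = [6, 5, 1, 4, 4, 1, 2, 4, 1, 4, 3, 1, 2, 2, 2, 1].
max_i inc[i]+dec[i]−1 = 7, with one witness 4, 9, 19, 48, 13, 12, 10.

7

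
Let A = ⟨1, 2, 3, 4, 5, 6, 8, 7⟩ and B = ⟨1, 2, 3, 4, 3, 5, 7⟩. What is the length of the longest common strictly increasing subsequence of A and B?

A longest common strictly increasing subsequence is 1, 2, 3, 4, 5, 7 (length 6); it appears in order in both A and B, and no longer such subsequence exists.

6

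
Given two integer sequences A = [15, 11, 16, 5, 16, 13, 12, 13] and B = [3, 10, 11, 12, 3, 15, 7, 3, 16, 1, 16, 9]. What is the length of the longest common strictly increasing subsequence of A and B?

For each value that appears in both, track the longest common increasing run ending there.
The best achievable length is 2; one witness is 11, 12 (A-positions 2,7, B-positions 3,4).

2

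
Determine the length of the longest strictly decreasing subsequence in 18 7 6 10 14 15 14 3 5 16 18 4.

5

One longest decreasing subsequence is 18, 7, 6, 5, 4 (positions 1,2,3,9,12), of length 5; no longer one exists.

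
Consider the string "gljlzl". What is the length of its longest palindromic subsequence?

One longest palindromic subsequence is lzl (positions 2,5,6); it reads the same forward and backward, and the interval DP gives dp[1][6] = 3.

3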